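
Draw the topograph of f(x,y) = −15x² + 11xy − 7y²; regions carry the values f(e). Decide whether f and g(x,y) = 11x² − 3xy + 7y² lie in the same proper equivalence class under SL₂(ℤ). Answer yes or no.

D₁ = -299, D₂ = -299
f is negative-definite; reduce −f:
−f: flip: (15,-11,7)→(7,11,15)
−f: translate: b→-3 (≡11 mod 14), so (7,11,15)→(7,-3,11)
−f: reduced (well bottom): (7,-3,11) with a≤c, −a<b≤a
flip sign back: reduced form of f is (-7,3,-11)
g: flip: (11,-3,7)→(7,3,11)
g: reduced (well bottom): (7,3,11) with a≤c, −a<b≤a
reduced forms (-7, 3, -11) vs (7, 3, 11) ⇒ inequivalent

no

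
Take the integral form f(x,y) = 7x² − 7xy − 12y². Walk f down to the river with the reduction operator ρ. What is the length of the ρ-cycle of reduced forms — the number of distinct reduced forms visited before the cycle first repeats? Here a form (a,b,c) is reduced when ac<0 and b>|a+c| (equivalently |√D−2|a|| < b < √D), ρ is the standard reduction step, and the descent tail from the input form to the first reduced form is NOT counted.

D = 385, ⌊√D⌋ = 19
descent: ρ → (-12,7,7)  [lands on river]
river: ρ → (7,7,-12)
river: ρ → (-12,17,2)
river: ρ → (2,19,-3)
river: ρ → (-3,17,8)
river: ρ → (8,15,-5)
river: ρ → (-5,15,8)
river: ρ → (8,17,-3)
river: ρ → (-3,19,2)
river: ρ → (2,17,-12)
ρ-cycle length = 10 (tail of 1 descent step not counted)

10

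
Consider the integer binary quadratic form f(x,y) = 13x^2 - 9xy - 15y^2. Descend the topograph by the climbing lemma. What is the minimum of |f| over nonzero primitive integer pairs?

descent: ρ → (-15,9,13)  [lands on river]
river: ρ → (13,17,-11)
river: ρ → (-11,27,3)
river: ρ → (3,27,-11)
river: ρ → (-11,17,13)
river: ρ → (13,9,-15)
river: ρ → (-15,21,7)
river: ρ → (7,21,-15)
closes: descent 1, river 8
min |a| on river = 3

3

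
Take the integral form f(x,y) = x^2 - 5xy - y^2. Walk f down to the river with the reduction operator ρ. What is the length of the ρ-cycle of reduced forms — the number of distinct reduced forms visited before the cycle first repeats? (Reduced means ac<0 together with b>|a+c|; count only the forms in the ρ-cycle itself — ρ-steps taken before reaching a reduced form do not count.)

D = 29, ⌊√D⌋ = 5
descent: ρ → (-1,5,1)  [lands on river]
river: ρ → (1,5,-1)
ρ-cycle length = 2 (tail of 1 descent step not counted)

2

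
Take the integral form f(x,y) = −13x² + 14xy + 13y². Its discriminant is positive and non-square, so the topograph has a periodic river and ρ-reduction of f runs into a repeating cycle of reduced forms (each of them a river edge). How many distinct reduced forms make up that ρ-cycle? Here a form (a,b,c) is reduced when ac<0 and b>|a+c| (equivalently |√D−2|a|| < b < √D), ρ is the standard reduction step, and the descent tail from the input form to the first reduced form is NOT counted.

D = 872, ⌊√D⌋ = 29
river: ρ → (13,12,-14)
river: ρ → (-14,16,11)
river: ρ → (11,28,-2)
river: ρ → (-2,28,11)
river: ρ → (11,16,-14)
river: ρ → (-14,12,13)
river: ρ → (13,14,-13)
river: ρ → (-13,12,14)
river: ρ → (14,16,-11)
river: ρ → (-11,28,2)
river: ρ → (2,28,-11)
river: ρ → (-11,16,14)
river: ρ → (14,12,-13)
river: ρ → (-13,14,13)
ρ-cycle length = 14 (tail of 0 descent steps not counted)

14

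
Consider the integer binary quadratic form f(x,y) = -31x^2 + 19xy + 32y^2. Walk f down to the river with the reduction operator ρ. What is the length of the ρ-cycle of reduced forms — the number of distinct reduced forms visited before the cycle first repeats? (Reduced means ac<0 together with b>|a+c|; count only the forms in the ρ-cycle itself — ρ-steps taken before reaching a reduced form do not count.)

D = 4329, ⌊√D⌋ = 65
river: ρ → (32,45,-18)
river: ρ → (-18,63,5)
river: ρ → (5,57,-54)
river: ρ → (-54,51,8)
river: ρ → (8,61,-19)
river: ρ → (-19,53,20)
river: ρ → (20,27,-45)
river: ρ → (-45,63,2)
river: ρ → (2,65,-13)
river: ρ → (-13,65,2)
river: ρ → (2,63,-45)
river: ρ → (-45,27,20)
river: ρ → (20,53,-19)
river: ρ → (-19,61,8)
river: ρ → (8,51,-54)
river: ρ → (-54,57,5)
river: ρ → (5,63,-18)
river: ρ → (-18,45,32)
river: ρ → (32,19,-31)
river: ρ → (-31,43,20)
river: ρ → (20,37,-37)
river: ρ → (-37,37,20)
river: ρ → (20,43,-31)
river: ρ → (-31,19,32)
ρ-cycle length = 24 (tail of 0 descent steps not counted)

24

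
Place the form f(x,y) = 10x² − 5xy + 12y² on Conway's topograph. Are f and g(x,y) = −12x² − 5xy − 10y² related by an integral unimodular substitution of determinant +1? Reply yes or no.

D₁ = -455, D₂ = -455
f: reduced (well bottom): (10,-5,12) with a≤c, −a<b≤a
g is negative-definite; reduce −g:
−g: flip: (12,5,10)→(10,-5,12)
−g: reduced (well bottom): (10,-5,12) with a≤c, −a<b≤a
flip sign back: reduced form of g is (-10,5,-12)
reduced forms (10, -5, 12) vs (-10, 5, -12) ⇒ inequivalent

no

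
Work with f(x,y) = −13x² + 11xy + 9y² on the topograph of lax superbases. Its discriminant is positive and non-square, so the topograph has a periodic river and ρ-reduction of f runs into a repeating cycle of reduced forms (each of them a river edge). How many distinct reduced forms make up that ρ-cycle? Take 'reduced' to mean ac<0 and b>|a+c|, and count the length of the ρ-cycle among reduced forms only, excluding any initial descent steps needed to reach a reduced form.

D = 589, ⌊√D⌋ = 24
river: ρ → (9,7,-15)
river: ρ → (-15,23,1)
river: ρ → (1,23,-15)
river: ρ → (-15,7,9)
river: ρ → (9,11,-13)
river: ρ → (-13,15,7)
river: ρ → (7,13,-15)
river: ρ → (-15,17,5)
river: ρ → (5,23,-3)
river: ρ → (-3,19,19)
river: ρ → (19,19,-3)
river: ρ → (-3,23,5)
river: ρ → (5,17,-15)
river: ρ → (-15,13,7)
river: ρ → (7,15,-13)
river: ρ → (-13,11,9)
ρ-cycle length = 16 (tail of 0 descent steps not counted)

16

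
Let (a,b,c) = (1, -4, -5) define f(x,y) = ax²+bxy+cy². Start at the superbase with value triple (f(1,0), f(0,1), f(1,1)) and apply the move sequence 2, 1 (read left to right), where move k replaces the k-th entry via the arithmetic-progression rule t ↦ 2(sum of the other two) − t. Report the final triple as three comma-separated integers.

start (1,-5,-8) = (f(1,0),f(0,1),f(1,1))
replace slot 2: 2·(1+(-8)) − (-5) = -9 → (1,-9,-8)
replace slot 1: 2·((-9)+(-8)) − 1 = -35 → (-35,-9,-8)

-35,-9,-8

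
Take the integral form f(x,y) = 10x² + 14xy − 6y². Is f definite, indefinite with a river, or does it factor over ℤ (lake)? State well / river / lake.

D = b²−4ac = 14² − 4·10·(-6) = 436
D > 0 non-square ⇒ indefinite ⇒ periodic river

river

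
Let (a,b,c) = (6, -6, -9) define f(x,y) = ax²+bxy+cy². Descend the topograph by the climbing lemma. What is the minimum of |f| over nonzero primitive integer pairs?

descent: ρ → (-9,6,6)  [lands on river]
river: ρ → (6,6,-9)
river: ρ → (-9,12,3)
river: ρ → (3,12,-9)
closes: descent 1, river 4
min |a| on river = 3

3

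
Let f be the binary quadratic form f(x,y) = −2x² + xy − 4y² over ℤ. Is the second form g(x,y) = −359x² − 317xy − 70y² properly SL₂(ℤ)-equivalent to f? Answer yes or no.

D₁ = -31, D₂ = -31
f is negative-definite; reduce −f:
−f: reduced (well bottom): (2,-1,4) with a≤c, −a<b≤a
flip sign back: reduced form of f is (-2,1,-4)
g is negative-definite; reduce −g:
−g: flip: (359,317,70)→(70,-317,359)
−g: translate: b→-37 (≡-317 mod 140), so (70,-317,359)→(70,-37,5)
−g: flip: (70,-37,5)→(5,37,70)
−g: translate: b→-3 (≡37 mod 10), so (5,37,70)→(5,-3,2)
−g: flip: (5,-3,2)→(2,3,5)
−g: translate: b→-1 (≡3 mod 4), so (2,3,5)→(2,-1,4)
−g: reduced (well bottom): (2,-1,4) with a≤c, −a<b≤a
flip sign back: reduced form of g is (-2,1,-4)
reduced forms (-2, 1, -4) vs (-2, 1, -4) ⇒ equivalent

yes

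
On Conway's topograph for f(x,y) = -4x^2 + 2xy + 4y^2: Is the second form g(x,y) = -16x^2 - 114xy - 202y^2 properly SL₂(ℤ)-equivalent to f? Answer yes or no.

D₁ = 68, D₂ = 68
river cycle of f (length 6): (4, 6, -2), (-2, 6, 4), (4, 2, -4), (-4, 6, 2), (2, 6, -4), (-4, 2, 4)
river cycle of g (length 6): (-2, 6, 4), (4, 2, -4), (-4, 6, 2), (2, 6, -4), (-4, 2, 4), (4, 6, -2)
cycles coincide ⇒ equivalent

yes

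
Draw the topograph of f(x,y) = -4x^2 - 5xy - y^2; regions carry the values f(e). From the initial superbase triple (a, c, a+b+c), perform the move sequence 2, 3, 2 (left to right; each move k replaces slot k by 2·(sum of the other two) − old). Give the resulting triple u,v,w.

start (-4,-1,-10) = (f(1,0),f(0,1),f(1,1))
replace slot 2: 2·((-4)+(-10)) − (-1) = -27 → (-4,-27,-10)
replace slot 3: 2·((-4)+(-27)) − (-10) = -52 → (-4,-27,-52)
replace slot 2: 2·((-4)+(-52)) − (-27) = -85 → (-4,-85,-52)

-4,-85,-52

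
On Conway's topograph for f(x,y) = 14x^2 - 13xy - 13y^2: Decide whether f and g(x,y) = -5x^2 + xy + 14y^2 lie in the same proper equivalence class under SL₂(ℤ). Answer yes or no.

D₁ = 897, D₂ = 281
discriminants differ ⇒ not SL₂(ℤ)-equivalent

no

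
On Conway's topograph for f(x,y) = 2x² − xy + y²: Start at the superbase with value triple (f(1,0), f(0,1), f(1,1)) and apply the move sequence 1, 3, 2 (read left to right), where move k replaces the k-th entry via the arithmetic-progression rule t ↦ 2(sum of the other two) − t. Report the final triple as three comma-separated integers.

start (2,1,2) = (f(1,0),f(0,1),f(1,1))
replace slot 1: 2·(1+2) − 2 = 4 → (4,1,2)
replace slot 3: 2·(4+1) − 2 = 8 → (4,1,8)
replace slot 2: 2·(4+8) − 1 = 23 → (4,23,8)

4,23,8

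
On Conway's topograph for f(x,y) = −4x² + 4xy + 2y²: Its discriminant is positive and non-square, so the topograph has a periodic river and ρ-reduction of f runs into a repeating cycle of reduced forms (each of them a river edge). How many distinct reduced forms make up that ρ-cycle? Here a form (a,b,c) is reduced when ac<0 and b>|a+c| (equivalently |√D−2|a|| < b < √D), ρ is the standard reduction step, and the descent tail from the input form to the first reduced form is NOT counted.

D = 48, ⌊√D⌋ = 6
river: ρ → (2,4,-4)
river: ρ → (-4,4,2)
ρ-cycle length = 2 (tail of 0 descent steps not counted)

2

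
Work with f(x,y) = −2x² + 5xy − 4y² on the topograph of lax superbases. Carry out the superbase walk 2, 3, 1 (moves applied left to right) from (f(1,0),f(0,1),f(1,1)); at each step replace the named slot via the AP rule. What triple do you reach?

start (-2,-4,-1) = (f(1,0),f(0,1),f(1,1))
replace slot 2: 2·((-2)+(-1)) − (-4) = -2 → (-2,-2,-1)
replace slot 3: 2·((-2)+(-2)) − (-1) = -7 → (-2,-2,-7)
replace slot 1: 2·((-2)+(-7)) − (-2) = -16 → (-16,-2,-7)

-16,-2,-7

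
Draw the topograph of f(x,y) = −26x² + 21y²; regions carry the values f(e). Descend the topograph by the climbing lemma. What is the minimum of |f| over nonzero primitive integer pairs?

descent: ρ → (21,42,-5)  [lands on river]
river: ρ → (-5,38,37)
river: ρ → (37,36,-6)
river: ρ → (-6,36,37)
river: ρ → (37,38,-5)
river: ρ → (-5,42,21)
closes: descent 1, river 6
min |a| on river = 5

5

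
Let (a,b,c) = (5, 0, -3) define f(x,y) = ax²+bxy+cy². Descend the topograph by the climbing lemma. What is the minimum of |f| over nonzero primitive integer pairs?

descent: ρ → (-3,6,2)  [lands on river]
river: ρ → (2,6,-3)
closes: descent 1, river 2
min |a| on river = 2

2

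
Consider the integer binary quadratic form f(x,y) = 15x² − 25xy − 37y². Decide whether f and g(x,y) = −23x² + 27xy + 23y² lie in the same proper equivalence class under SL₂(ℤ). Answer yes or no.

D₁ = 2845, D₂ = 2845
river cycle of f (length 10): (-37, 25, 15), (15, 35, -27), (-27, 19, 23), (23, 27, -23), (-23, 19, 27), (27, 35, -15), (-15, 25, 37), (37, 49, -3), (-3, 53, 3), (3, 49, -37)
river cycle of g (length 10): (23, 19, -27), (-27, 35, 15), (15, 25, -37), (-37, 49, 3), (3, 53, -3), (-3, 49, 37), (37, 25, -15), (-15, 35, 27), (27, 19, -23), (-23, 27, 23)
cycles differ ⇒ inequivalent

no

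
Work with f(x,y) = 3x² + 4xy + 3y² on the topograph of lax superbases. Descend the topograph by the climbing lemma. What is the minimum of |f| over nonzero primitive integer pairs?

translate: b→-2 (≡4 mod 6), so (3,4,3)→(3,-2,2)
flip: (3,-2,2)→(2,2,3)
reduced (well bottom): (2,2,3) with a≤c, −a<b≤a
well minimum = a = 2

2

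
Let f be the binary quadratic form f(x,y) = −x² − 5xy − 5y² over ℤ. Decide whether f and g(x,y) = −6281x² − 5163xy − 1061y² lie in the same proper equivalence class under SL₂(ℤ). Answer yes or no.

D₁ = 5, D₂ = 5
river cycle of f (length 2): (-1, 1, 1), (1, 1, -1)
river cycle of g (length 2): (-1, 1, 1), (1, 1, -1)
cycles coincide ⇒ equivalent

yes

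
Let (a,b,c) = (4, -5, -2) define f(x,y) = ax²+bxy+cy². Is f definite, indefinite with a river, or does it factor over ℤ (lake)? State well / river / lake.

D = b²−4ac = (-5)² − 4·4·(-2) = 57
D > 0 non-square ⇒ indefinite ⇒ periodic river

river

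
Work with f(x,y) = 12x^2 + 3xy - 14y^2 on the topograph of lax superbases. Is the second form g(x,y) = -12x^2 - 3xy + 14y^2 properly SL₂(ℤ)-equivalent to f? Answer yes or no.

D₁ = 681, D₂ = 681
river cycle of f (length 32): (-14, 25, 1), (1, 25, -14), (-14, 3, 12), (12, 21, -5), (-5, 19, 16), (16, 13, -8), (-8, 19, 10), (10, 21, -6), (-6, 15, 19), (19, 23, -2), … (22 more)
river cycle of g (length 32): (14, 3, -12), (-12, 21, 5), (5, 19, -16), (-16, 13, 8), (8, 19, -10), (-10, 21, 6), (6, 15, -19), (-19, 23, 2), (2, 25, -7), (-7, 17, 14), … (22 more)
cycles differ ⇒ inequivalent

no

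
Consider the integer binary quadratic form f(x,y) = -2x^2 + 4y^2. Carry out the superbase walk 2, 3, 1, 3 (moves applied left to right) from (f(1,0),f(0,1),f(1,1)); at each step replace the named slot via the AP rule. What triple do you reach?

start (-2,4,2) = (f(1,0),f(0,1),f(1,1))
replace slot 2: 2·((-2)+2) − 4 = -4 → (-2,-4,2)
replace slot 3: 2·((-2)+(-4)) − 2 = -14 → (-2,-4,-14)
replace slot 1: 2·((-4)+(-14)) − (-2) = -34 → (-34,-4,-14)
replace slot 3: 2·((-34)+(-4)) − (-14) = -62 → (-34,-4,-62)

-34,-4,-62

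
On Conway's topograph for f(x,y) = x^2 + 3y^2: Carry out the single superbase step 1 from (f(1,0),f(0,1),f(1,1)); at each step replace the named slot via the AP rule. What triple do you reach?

start (1,3,4) = (f(1,0),f(0,1),f(1,1))
replace slot 1: 2·(3+4) − 1 = 13 → (13,3,4)

13,3,4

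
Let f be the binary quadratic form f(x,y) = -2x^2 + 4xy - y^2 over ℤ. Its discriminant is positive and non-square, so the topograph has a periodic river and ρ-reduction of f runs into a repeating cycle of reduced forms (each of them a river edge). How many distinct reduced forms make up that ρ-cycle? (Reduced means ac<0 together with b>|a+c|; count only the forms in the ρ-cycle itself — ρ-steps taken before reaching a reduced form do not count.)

D = 8, ⌊√D⌋ = 2
descent: ρ → (-1,2,1)  [lands on river]
river: ρ → (1,2,-1)
ρ-cycle length = 2 (tail of 1 descent step not counted)

2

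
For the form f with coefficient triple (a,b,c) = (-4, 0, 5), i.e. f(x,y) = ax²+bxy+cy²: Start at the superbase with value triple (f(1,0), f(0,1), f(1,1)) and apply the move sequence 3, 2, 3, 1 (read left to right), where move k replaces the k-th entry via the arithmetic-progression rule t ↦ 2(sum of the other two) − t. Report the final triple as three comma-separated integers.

start (-4,5,1) = (f(1,0),f(0,1),f(1,1))
replace slot 3: 2·((-4)+5) − 1 = 1 → (-4,5,1)
replace slot 2: 2·((-4)+1) − 5 = -11 → (-4,-11,1)
replace slot 3: 2·((-4)+(-11)) − 1 = -31 → (-4,-11,-31)
replace slot 1: 2·((-11)+(-31)) − (-4) = -80 → (-80,-11,-31)

-80,-11,-31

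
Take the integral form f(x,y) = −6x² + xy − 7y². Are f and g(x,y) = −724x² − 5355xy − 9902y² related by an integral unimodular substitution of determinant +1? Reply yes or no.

D₁ = -167, D₂ = -167
f is negative-definite; reduce −f:
−f: reduced (well bottom): (6,-1,7) with a≤c, −a<b≤a
flip sign back: reduced form of f is (-6,1,-7)
g is negative-definite; reduce −g:
−g: translate: b→-437 (≡5355 mod 1448), so (724,5355,9902)→(724,-437,66)
−g: flip: (724,-437,66)→(66,437,724)
−g: translate: b→41 (≡437 mod 132), so (66,437,724)→(66,41,7)
−g: flip: (66,41,7)→(7,-41,66)
−g: translate: b→1 (≡-41 mod 14), so (7,-41,66)→(7,1,6)
−g: flip: (7,1,6)→(6,-1,7)
−g: reduced (well bottom): (6,-1,7) with a≤c, −a<b≤a
flip sign back: reduced form of g is (-6,1,-7)
reduced forms (-6, 1, -7) vs (-6, 1, -7) ⇒ equivalent

yes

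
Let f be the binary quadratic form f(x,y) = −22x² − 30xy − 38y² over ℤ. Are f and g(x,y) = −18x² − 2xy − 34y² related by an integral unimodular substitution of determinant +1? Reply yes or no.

D₁ = -2444, D₂ = -2444
f is negative-definite; reduce −f:
−f: translate: b→-14 (≡30 mod 44), so (22,30,38)→(22,-14,30)
−f: reduced (well bottom): (22,-14,30) with a≤c, −a<b≤a
flip sign back: reduced form of f is (-22,14,-30)
g is negative-definite; reduce −g:
−g: reduced (well bottom): (18,2,34) with a≤c, −a<b≤a
flip sign back: reduced form of g is (-18,-2,-34)
reduced forms (-22, 14, -30) vs (-18, -2, -34) ⇒ inequivalent

no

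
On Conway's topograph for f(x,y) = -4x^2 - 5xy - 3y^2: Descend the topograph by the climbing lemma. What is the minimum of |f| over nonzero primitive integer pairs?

translate: b→-3 (≡5 mod 8), so (4,5,3)→(4,-3,2)
flip: (4,-3,2)→(2,3,4)
translate: b→-1 (≡3 mod 4), so (2,3,4)→(2,-1,3)
reduced (well bottom): (2,-1,3) with a≤c, −a<b≤a
well minimum |f| = |-2| = 2 (negative-definite)

2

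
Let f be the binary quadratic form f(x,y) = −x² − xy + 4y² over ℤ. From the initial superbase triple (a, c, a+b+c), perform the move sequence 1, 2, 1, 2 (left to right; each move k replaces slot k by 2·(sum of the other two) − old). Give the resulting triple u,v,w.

start (-1,4,2) = (f(1,0),f(0,1),f(1,1))
replace slot 1: 2·(4+2) − (-1) = 13 → (13,4,2)
replace slot 2: 2·(13+2) − 4 = 26 → (13,26,2)
replace slot 1: 2·(26+2) − 13 = 43 → (43,26,2)
replace slot 2: 2·(43+2) − 26 = 64 → (43,64,2)

43,64,2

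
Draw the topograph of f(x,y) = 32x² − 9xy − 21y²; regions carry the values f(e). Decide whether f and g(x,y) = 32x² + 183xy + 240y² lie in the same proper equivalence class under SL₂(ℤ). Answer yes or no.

D₁ = 2769, D₂ = 2769
river cycle of f (length 32): (-21, 51, 2), (2, 49, -46), (-46, 43, 5), (5, 47, -28), (-28, 9, 24), (24, 39, -13), (-13, 39, 24), (24, 9, -28), (-28, 47, 5), (5, 43, -46), … (22 more)
river cycle of g (length 32): (-21, 51, 2), (2, 49, -46), (-46, 43, 5), (5, 47, -28), (-28, 9, 24), (24, 39, -13), (-13, 39, 24), (24, 9, -28), (-28, 47, 5), (5, 43, -46), … (22 more)
cycles coincide ⇒ equivalent

yes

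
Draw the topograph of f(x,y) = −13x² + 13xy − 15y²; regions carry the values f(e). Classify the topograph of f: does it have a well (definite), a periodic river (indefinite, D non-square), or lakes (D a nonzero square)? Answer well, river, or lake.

D = b²−4ac = 13² − 4·(-13)·(-15) = -611
D < 0 ⇒ definite ⇒ every region one sign ⇒ single well

well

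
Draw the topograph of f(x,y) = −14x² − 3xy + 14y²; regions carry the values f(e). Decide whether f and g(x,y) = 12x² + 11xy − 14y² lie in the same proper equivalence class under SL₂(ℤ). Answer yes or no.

D₁ = 793, D₂ = 793
river cycle of f (length 8): (14, 3, -14), (-14, 25, 3), (3, 23, -22), (-22, 21, 4), (4, 27, -4), (-4, 21, 22), (22, 23, -3), (-3, 25, 14)
river cycle of g (length 12): (-14, 17, 9), (9, 19, -12), (-12, 5, 16), (16, 27, -1), (-1, 27, 16), (16, 5, -12), (-12, 19, 9), (9, 17, -14), (-14, 11, 12), (12, 13, -13), … (2 more)
cycles differ ⇒ inequivalent

no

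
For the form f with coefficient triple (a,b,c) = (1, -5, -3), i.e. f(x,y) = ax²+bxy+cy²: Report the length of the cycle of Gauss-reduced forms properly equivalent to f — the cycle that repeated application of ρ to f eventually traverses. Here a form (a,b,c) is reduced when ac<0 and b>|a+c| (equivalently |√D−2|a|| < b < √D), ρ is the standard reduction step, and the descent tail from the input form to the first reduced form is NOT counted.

D = 37, ⌊√D⌋ = 6
descent: ρ → (-3,5,1)  [lands on river]
river: ρ → (1,5,-3)
river: ρ → (-3,1,3)
river: ρ → (3,5,-1)
river: ρ → (-1,5,3)
river: ρ → (3,1,-3)
ρ-cycle length = 6 (tail of 1 descent step not counted)

6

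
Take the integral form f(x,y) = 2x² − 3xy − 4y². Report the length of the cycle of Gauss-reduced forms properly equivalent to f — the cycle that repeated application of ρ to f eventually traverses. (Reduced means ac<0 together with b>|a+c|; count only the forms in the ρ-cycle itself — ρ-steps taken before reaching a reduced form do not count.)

D = 41, ⌊√D⌋ = 6
descent: ρ → (-4,3,2)  [lands on river]
river: ρ → (2,5,-2)
river: ρ → (-2,3,4)
river: ρ → (4,5,-1)
river: ρ → (-1,5,4)
river: ρ → (4,3,-2)
river: ρ → (-2,5,2)
river: ρ → (2,3,-4)
river: ρ → (-4,5,1)
river: ρ → (1,5,-4)
ρ-cycle length = 10 (tail of 1 descent step not counted)

10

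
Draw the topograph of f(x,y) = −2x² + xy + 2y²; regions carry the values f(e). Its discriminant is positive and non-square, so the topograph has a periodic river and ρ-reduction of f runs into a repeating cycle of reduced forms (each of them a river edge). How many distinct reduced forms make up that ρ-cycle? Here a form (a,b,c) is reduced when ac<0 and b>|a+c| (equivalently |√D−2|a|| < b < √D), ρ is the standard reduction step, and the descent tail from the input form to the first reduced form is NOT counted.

D = 17, ⌊√D⌋ = 4
river: ρ → (2,3,-1)
river: ρ → (-1,3,2)
river: ρ → (2,1,-2)
river: ρ → (-2,3,1)
river: ρ → (1,3,-2)
river: ρ → (-2,1,2)
ρ-cycle length = 6 (tail of 0 descent steps not counted)

6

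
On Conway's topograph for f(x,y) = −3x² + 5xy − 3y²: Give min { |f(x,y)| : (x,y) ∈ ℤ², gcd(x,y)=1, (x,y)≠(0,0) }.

translate: b→1 (≡-5 mod 6), so (3,-5,3)→(3,1,1)
flip: (3,1,1)→(1,-1,3)
translate: b→1 (≡-1 mod 2), so (1,-1,3)→(1,1,3)
reduced (well bottom): (1,1,3) with a≤c, −a<b≤a
well minimum |f| = |-1| = 1 (negative-definite)

1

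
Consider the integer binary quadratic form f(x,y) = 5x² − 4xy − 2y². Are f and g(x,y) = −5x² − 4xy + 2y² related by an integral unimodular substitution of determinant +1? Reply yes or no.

D₁ = 56, D₂ = 56
river cycle of f (length 4): (-2, 4, 5), (5, 6, -1), (-1, 6, 5), (5, 4, -2)
river cycle of g (length 4): (2, 4, -5), (-5, 6, 1), (1, 6, -5), (-5, 4, 2)
cycles differ ⇒ inequivalent

no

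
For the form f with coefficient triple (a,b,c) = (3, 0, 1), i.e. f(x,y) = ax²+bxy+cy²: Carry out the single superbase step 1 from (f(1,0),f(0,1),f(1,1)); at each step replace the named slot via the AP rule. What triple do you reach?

start (3,1,4) = (f(1,0),f(0,1),f(1,1))
replace slot 1: 2·(1+4) − 3 = 7 → (7,1,4)

7,1,4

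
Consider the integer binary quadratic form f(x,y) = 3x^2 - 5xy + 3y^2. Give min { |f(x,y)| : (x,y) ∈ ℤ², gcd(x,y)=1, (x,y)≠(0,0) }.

translate: b→1 (≡-5 mod 6), so (3,-5,3)→(3,1,1)
flip: (3,1,1)→(1,-1,3)
translate: b→1 (≡-1 mod 2), so (1,-1,3)→(1,1,3)
reduced (well bottom): (1,1,3) with a≤c, −a<b≤a
well minimum = a = 1

1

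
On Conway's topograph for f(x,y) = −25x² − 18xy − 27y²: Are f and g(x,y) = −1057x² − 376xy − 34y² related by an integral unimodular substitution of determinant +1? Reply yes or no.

D₁ = -2376, D₂ = -2376
f is negative-definite; reduce −f:
−f: reduced (well bottom): (25,18,27) with a≤c, −a<b≤a
flip sign back: reduced form of f is (-25,-18,-27)
g is negative-definite; reduce −g:
−g: flip: (1057,376,34)→(34,-376,1057)
−g: translate: b→32 (≡-376 mod 68), so (34,-376,1057)→(34,32,25)
−g: flip: (34,32,25)→(25,-32,34)
−g: translate: b→18 (≡-32 mod 50), so (25,-32,34)→(25,18,27)
−g: reduced (well bottom): (25,18,27) with a≤c, −a<b≤a
flip sign back: reduced form of g is (-25,-18,-27)
reduced forms (-25, -18, -27) vs (-25, -18, -27) ⇒ equivalent

yes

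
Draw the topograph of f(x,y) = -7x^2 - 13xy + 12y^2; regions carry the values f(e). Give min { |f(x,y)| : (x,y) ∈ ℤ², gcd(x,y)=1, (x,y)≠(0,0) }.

descent: ρ → (12,13,-7)  [lands on river]
river: ρ → (-7,15,10)
river: ρ → (10,5,-12)
river: ρ → (-12,19,3)
river: ρ → (3,17,-18)
river: ρ → (-18,19,2)
river: ρ → (2,21,-8)
river: ρ → (-8,11,12)
closes: descent 1, river 8
min |a| on river = 2

2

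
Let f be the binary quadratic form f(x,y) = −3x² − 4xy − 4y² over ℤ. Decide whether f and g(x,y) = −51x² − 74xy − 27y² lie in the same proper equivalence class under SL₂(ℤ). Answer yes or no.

D₁ = -32, D₂ = -32
f is negative-definite; reduce −f:
−f: translate: b→-2 (≡4 mod 6), so (3,4,4)→(3,-2,3)
−f: flip: (3,-2,3)→(3,2,3)
−f: reduced (well bottom): (3,2,3) with a≤c, −a<b≤a
flip sign back: reduced form of f is (-3,-2,-3)
g is negative-definite; reduce −g:
−g: translate: b→-28 (≡74 mod 102), so (51,74,27)→(51,-28,4)
−g: flip: (51,-28,4)→(4,28,51)
−g: translate: b→4 (≡28 mod 8), so (4,28,51)→(4,4,3)
−g: flip: (4,4,3)→(3,-4,4)
−g: translate: b→2 (≡-4 mod 6), so (3,-4,4)→(3,2,3)
−g: reduced (well bottom): (3,2,3) with a≤c, −a<b≤a
flip sign back: reduced form of g is (-3,-2,-3)
reduced forms (-3, -2, -3) vs (-3, -2, -3) ⇒ equivalent

yes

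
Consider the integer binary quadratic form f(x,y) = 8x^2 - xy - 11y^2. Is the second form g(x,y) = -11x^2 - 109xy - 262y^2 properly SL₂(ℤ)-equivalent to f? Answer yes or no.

D₁ = 353, D₂ = 353
river cycle of f (length 18): (8, 15, -4), (-4, 17, 4), (4, 15, -8), (-8, 17, 2), (2, 15, -16), (-16, 17, 1), (1, 17, -16), (-16, 15, 2), (2, 17, -8), (-8, 15, 4), … (8 more)
river cycle of g (length 18): (8, 15, -4), (-4, 17, 4), (4, 15, -8), (-8, 17, 2), (2, 15, -16), (-16, 17, 1), (1, 17, -16), (-16, 15, 2), (2, 17, -8), (-8, 15, 4), … (8 more)
cycles coincide ⇒ equivalent

yes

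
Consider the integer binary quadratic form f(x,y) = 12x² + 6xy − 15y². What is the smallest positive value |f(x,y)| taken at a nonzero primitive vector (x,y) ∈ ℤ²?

river: ρ → (-15,24,3)
river: ρ → (3,24,-15)
river: ρ → (-15,6,12)
river: ρ → (12,18,-9)
river: ρ → (-9,18,12)
river: ρ → (12,6,-15)
closes: descent 0, river 6
min |a| on river = 3

3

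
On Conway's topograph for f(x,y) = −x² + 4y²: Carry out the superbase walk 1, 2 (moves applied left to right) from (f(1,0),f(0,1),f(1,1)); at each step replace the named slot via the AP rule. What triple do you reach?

start (-1,4,3) = (f(1,0),f(0,1),f(1,1))
replace slot 1: 2·(4+3) − (-1) = 15 → (15,4,3)
replace slot 2: 2·(15+3) − 4 = 32 → (15,32,3)

15,32,3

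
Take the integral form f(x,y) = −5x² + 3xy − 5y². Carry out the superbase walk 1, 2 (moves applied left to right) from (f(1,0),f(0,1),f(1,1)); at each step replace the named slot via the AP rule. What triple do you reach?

start (-5,-5,-7) = (f(1,0),f(0,1),f(1,1))
replace slot 1: 2·((-5)+(-7)) − (-5) = -19 → (-19,-5,-7)
replace slot 2: 2·((-19)+(-7)) − (-5) = -47 → (-19,-47,-7)

-19,-47,-7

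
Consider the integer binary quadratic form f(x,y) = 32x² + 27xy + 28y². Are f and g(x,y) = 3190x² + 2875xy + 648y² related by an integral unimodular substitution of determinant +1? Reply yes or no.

D₁ = -2855, D₂ = -2855
f: flip: (32,27,28)→(28,-27,32)
f: reduced (well bottom): (28,-27,32) with a≤c, −a<b≤a
g: flip: (3190,2875,648)→(648,-2875,3190)
g: translate: b→-283 (≡-2875 mod 1296), so (648,-2875,3190)→(648,-283,32)
g: flip: (648,-283,32)→(32,283,648)
g: translate: b→27 (≡283 mod 64), so (32,283,648)→(32,27,28)
g: flip: (32,27,28)→(28,-27,32)
g: reduced (well bottom): (28,-27,32) with a≤c, −a<b≤a
reduced forms (28, -27, 32) vs (28, -27, 32) ⇒ equivalent

yes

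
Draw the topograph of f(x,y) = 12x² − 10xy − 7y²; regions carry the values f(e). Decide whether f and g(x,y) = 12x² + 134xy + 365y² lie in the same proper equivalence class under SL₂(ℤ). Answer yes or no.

D₁ = 436, D₂ = 436
river cycle of f (length 30): (-7, 10, 12), (12, 14, -5), (-5, 16, 9), (9, 20, -1), (-1, 20, 9), (9, 16, -5), (-5, 14, 12), (12, 10, -7), (-7, 18, 4), (4, 14, -15), … (20 more)
river cycle of g (length 30): (12, 14, -5), (-5, 16, 9), (9, 20, -1), (-1, 20, 9), (9, 16, -5), (-5, 14, 12), (12, 10, -7), (-7, 18, 4), (4, 14, -15), (-15, 16, 3), … (20 more)
cycles coincide ⇒ equivalent

yes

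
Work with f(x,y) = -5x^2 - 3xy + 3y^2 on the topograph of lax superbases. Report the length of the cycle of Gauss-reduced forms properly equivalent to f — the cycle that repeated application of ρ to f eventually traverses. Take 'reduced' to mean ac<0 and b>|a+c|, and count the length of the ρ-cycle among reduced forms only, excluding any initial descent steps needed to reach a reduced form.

D = 69, ⌊√D⌋ = 8
descent: ρ → (3,3,-5)  [lands on river]
river: ρ → (-5,7,1)
river: ρ → (1,7,-5)
river: ρ → (-5,3,3)
ρ-cycle length = 4 (tail of 1 descent step not counted)

4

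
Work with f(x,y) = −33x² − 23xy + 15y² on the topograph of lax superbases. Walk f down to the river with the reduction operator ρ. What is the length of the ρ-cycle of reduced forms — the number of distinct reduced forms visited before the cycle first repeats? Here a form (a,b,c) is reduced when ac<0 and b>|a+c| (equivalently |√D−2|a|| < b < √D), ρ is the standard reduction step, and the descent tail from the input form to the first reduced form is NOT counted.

D = 2509, ⌊√D⌋ = 50
descent: ρ → (15,23,-33)  [lands on river]
river: ρ → (-33,43,5)
river: ρ → (5,47,-15)
river: ρ → (-15,43,11)
river: ρ → (11,45,-11)
river: ρ → (-11,43,15)
river: ρ → (15,47,-5)
river: ρ → (-5,43,33)
river: ρ → (33,23,-15)
river: ρ → (-15,37,19)
river: ρ → (19,39,-13)
river: ρ → (-13,39,19)
river: ρ → (19,37,-15)
river: ρ → (-15,23,33)
river: ρ → (33,43,-5)
river: ρ → (-5,47,15)
river: ρ → (15,43,-11)
river: ρ → (-11,45,11)
river: ρ → (11,43,-15)
river: ρ → (-15,47,5)
river: ρ → (5,43,-33)
river: ρ → (-33,23,15)
river: ρ → (15,37,-19)
river: ρ → (-19,39,13)
river: ρ → (13,39,-19)
river: ρ → (-19,37,15)
ρ-cycle length = 26 (tail of 1 descent step not counted)

26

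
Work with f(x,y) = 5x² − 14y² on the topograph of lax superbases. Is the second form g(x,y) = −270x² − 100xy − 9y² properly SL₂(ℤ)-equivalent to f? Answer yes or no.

D₁ = 280, D₂ = 280
river cycle of f (length 6): (5, 10, -9), (-9, 8, 6), (6, 16, -1), (-1, 16, 6), (6, 8, -9), (-9, 10, 5)
river cycle of g (length 6): (-9, 10, 5), (5, 10, -9), (-9, 8, 6), (6, 16, -1), (-1, 16, 6), (6, 8, -9)
cycles coincide ⇒ equivalent

yes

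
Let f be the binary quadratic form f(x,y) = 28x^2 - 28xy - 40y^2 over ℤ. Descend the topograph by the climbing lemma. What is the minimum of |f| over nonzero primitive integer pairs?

descent: ρ → (-40,28,28)  [lands on river]
river: ρ → (28,28,-40)
river: ρ → (-40,52,16)
river: ρ → (16,44,-52)
river: ρ → (-52,60,8)
river: ρ → (8,68,-20)
river: ρ → (-20,52,32)
river: ρ → (32,12,-40)
river: ρ → (-40,68,4)
river: ρ → (4,68,-40)
river: ρ → (-40,12,32)
river: ρ → (32,52,-20)
river: ρ → (-20,68,8)
river: ρ → (8,60,-52)
river: ρ → (-52,44,16)
river: ρ → (16,52,-40)
closes: descent 1, river 16
min |a| on river = 4

4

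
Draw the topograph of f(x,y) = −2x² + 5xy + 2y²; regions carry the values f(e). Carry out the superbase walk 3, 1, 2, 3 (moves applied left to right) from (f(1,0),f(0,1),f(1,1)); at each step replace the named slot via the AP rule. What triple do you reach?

start (-2,2,5) = (f(1,0),f(0,1),f(1,1))
replace slot 3: 2·((-2)+2) − 5 = -5 → (-2,2,-5)
replace slot 1: 2·(2+(-5)) − (-2) = -4 → (-4,2,-5)
replace slot 2: 2·((-4)+(-5)) − 2 = -20 → (-4,-20,-5)
replace slot 3: 2·((-4)+(-20)) − (-5) = -43 → (-4,-20,-43)

-4,-20,-43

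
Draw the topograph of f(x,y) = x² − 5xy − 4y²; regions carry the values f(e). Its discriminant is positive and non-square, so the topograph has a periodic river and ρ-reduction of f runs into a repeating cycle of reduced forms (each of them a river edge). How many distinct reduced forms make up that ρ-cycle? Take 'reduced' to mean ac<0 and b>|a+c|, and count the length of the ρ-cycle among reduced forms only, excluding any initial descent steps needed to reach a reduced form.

D = 41, ⌊√D⌋ = 6
descent: ρ → (-4,5,1)  [lands on river]
river: ρ → (1,5,-4)
river: ρ → (-4,3,2)
river: ρ → (2,5,-2)
river: ρ → (-2,3,4)
river: ρ → (4,5,-1)
river: ρ → (-1,5,4)
river: ρ → (4,3,-2)
river: ρ → (-2,5,2)
river: ρ → (2,3,-4)
ρ-cycle length = 10 (tail of 1 descent step not counted)

10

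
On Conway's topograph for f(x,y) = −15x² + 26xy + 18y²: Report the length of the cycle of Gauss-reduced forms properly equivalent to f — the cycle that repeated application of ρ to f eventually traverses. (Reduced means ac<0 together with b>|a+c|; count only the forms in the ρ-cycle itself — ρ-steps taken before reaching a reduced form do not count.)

D = 1756, ⌊√D⌋ = 41
river: ρ → (18,10,-23)
river: ρ → (-23,36,5)
river: ρ → (5,34,-30)
river: ρ → (-30,26,9)
river: ρ → (9,28,-27)
river: ρ → (-27,26,10)
river: ρ → (10,34,-15)
river: ρ → (-15,26,18)
ρ-cycle length = 8 (tail of 0 descent steps not counted)

8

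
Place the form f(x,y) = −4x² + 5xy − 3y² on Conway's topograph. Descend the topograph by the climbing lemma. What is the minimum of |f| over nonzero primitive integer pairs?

translate: b→3 (≡-5 mod 8), so (4,-5,3)→(4,3,2)
flip: (4,3,2)→(2,-3,4)
translate: b→1 (≡-3 mod 4), so (2,-3,4)→(2,1,3)
reduced (well bottom): (2,1,3) with a≤c, −a<b≤a
well minimum |f| = |-2| = 2 (negative-definite)

2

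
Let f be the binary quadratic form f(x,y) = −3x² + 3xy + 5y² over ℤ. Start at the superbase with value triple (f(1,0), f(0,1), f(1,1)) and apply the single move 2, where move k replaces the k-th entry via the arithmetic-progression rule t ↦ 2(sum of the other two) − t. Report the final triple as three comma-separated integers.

start (-3,5,5) = (f(1,0),f(0,1),f(1,1))
replace slot 2: 2·((-3)+5) − 5 = -1 → (-3,-1,5)

-3,-1,5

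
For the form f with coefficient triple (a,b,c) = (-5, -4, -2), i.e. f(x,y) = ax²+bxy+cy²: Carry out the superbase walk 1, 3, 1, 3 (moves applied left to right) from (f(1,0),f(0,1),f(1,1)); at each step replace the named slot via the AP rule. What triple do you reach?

start (-5,-2,-11) = (f(1,0),f(0,1),f(1,1))
replace slot 1: 2·((-2)+(-11)) − (-5) = -21 → (-21,-2,-11)
replace slot 3: 2·((-21)+(-2)) − (-11) = -35 → (-21,-2,-35)
replace slot 1: 2·((-2)+(-35)) − (-21) = -53 → (-53,-2,-35)
replace slot 3: 2·((-53)+(-2)) − (-35) = -75 → (-53,-2,-75)

-53,-2,-75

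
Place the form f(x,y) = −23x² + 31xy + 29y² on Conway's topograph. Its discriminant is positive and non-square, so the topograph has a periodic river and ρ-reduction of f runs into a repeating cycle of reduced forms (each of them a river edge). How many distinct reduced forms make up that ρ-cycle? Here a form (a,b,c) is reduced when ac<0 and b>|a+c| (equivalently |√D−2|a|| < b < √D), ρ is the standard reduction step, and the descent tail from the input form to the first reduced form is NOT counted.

D = 3629, ⌊√D⌋ = 60
river: ρ → (29,27,-25)
river: ρ → (-25,23,31)
river: ρ → (31,39,-17)
river: ρ → (-17,29,41)
river: ρ → (41,53,-5)
river: ρ → (-5,57,19)
river: ρ → (19,57,-5)
river: ρ → (-5,53,41)
river: ρ → (41,29,-17)
river: ρ → (-17,39,31)
river: ρ → (31,23,-25)
river: ρ → (-25,27,29)
river: ρ → (29,31,-23)
river: ρ → (-23,15,37)
river: ρ → (37,59,-1)
river: ρ → (-1,59,37)
river: ρ → (37,15,-23)
river: ρ → (-23,31,29)
ρ-cycle length = 18 (tail of 0 descent steps not counted)

18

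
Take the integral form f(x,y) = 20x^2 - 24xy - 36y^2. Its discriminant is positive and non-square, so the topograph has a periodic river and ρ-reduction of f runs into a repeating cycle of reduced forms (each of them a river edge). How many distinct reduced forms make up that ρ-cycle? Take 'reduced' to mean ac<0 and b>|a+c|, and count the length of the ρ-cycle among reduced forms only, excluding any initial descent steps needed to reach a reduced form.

D = 3456, ⌊√D⌋ = 58
descent: ρ → (-36,24,20)  [lands on river]
river: ρ → (20,56,-4)
river: ρ → (-4,56,20)
river: ρ → (20,24,-36)
river: ρ → (-36,48,8)
river: ρ → (8,48,-36)
ρ-cycle length = 6 (tail of 1 descent step not counted)

6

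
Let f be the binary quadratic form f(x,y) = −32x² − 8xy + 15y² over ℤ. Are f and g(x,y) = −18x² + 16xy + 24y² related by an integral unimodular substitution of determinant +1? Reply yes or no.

D₁ = 1984, D₂ = 1984
river cycle of f (length 16): (15, 38, -9), (-9, 34, 23), (23, 12, -20), (-20, 28, 15), (15, 32, -16), (-16, 32, 15), (15, 28, -20), (-20, 12, 23), (23, 34, -9), (-9, 38, 15), … (6 more)
river cycle of g (length 16): (24, 32, -10), (-10, 28, 30), (30, 32, -8), (-8, 32, 30), (30, 28, -10), (-10, 32, 24), (24, 16, -18), (-18, 20, 22), (22, 24, -16), (-16, 40, 6), … (6 more)
cycles differ ⇒ inequivalent

no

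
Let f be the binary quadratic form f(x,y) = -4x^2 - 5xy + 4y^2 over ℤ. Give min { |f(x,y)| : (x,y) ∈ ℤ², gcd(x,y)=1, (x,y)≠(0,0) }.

descent: ρ → (4,5,-4)  [lands on river]
river: ρ → (-4,3,5)
river: ρ → (5,7,-2)
river: ρ → (-2,9,1)
river: ρ → (1,9,-2)
river: ρ → (-2,7,5)
river: ρ → (5,3,-4)
river: ρ → (-4,5,4)
river: ρ → (4,3,-5)
river: ρ → (-5,7,2)
river: ρ → (2,9,-1)
river: ρ → (-1,9,2)
river: ρ → (2,7,-5)
river: ρ → (-5,3,4)
closes: descent 1, river 14
min |a| on river = 1

1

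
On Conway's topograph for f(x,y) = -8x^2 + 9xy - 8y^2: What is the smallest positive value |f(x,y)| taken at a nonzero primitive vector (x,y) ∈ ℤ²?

translate: b→7 (≡-9 mod 16), so (8,-9,8)→(8,7,7)
flip: (8,7,7)→(7,-7,8)
translate: b→7 (≡-7 mod 14), so (7,-7,8)→(7,7,8)
reduced (well bottom): (7,7,8) with a≤c, −a<b≤a
well minimum |f| = |-7| = 7 (negative-definite)

7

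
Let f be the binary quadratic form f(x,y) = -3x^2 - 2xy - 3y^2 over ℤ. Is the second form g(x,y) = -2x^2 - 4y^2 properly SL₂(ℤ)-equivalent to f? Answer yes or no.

D₁ = -32, D₂ = -32
f is negative-definite; reduce −f:
−f: reduced (well bottom): (3,2,3) with a≤c, −a<b≤a
flip sign back: reduced form of f is (-3,-2,-3)
g is negative-definite; reduce −g:
−g: reduced (well bottom): (2,0,4) with a≤c, −a<b≤a
flip sign back: reduced form of g is (-2,0,-4)
reduced forms (-3, -2, -3) vs (-2, 0, -4) ⇒ inequivalent

no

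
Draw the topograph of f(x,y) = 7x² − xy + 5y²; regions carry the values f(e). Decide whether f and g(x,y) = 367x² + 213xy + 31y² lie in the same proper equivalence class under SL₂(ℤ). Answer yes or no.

D₁ = -139, D₂ = -139
f: flip: (7,-1,5)→(5,1,7)
f: reduced (well bottom): (5,1,7) with a≤c, −a<b≤a
g: flip: (367,213,31)→(31,-213,367)
g: translate: b→-27 (≡-213 mod 62), so (31,-213,367)→(31,-27,7)
g: flip: (31,-27,7)→(7,27,31)
g: translate: b→-1 (≡27 mod 14), so (7,27,31)→(7,-1,5)
g: flip: (7,-1,5)→(5,1,7)
g: reduced (well bottom): (5,1,7) with a≤c, −a<b≤a
reduced forms (5, 1, 7) vs (5, 1, 7) ⇒ equivalent

yes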